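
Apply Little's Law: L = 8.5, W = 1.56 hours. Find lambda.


lambda = L / W = 8.5 / 1.56 = 5.45 per hour

5.45 per hour


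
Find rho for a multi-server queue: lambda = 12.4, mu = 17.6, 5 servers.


rho = lambda / (c * mu) = 12.4 / (5 * 17.6) = 0.1409

0.1409


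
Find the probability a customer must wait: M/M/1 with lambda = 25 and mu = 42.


P(wait) = rho = lambda/mu = 25/42 = 0.5952

0.5952


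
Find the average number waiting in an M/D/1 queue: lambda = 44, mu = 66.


M/D/1: Lq = rho^2 / (2*(1-rho)) where rho = 44/66; Lq = 0.67

0.67


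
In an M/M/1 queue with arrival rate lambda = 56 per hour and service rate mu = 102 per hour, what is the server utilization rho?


rho = lambda/mu = 56/102 = 0.549

0.549


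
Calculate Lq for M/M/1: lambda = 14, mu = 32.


rho = 14/32; Lq = rho^2/(1-rho) = 0.34

0.34


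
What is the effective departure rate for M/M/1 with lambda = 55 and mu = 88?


For a stable queue (lambda < mu), throughput = lambda = 55 per hour

55 per hour


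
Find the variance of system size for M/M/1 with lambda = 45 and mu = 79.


rho = 45/79; Var(N) = rho/(1-rho)^2 = 3.08

3.08


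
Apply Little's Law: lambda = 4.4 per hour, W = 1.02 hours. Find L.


L = lambda * W = 4.4 * 1.02 = 4.49

4.49


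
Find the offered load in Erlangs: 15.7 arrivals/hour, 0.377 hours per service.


Offered load a = lambda * E[S] = 15.7 * 0.377 = 5.92 Erlangs

5.92 Erlangs


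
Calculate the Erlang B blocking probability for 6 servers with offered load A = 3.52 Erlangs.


B(N,A) = (A^N/N!) / sum(A^k/k!, k=0..N) with N=6, A=3.52 = 0.0838

0.0838


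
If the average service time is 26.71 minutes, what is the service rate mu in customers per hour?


mu = 60 / avg_service_time = 60 / 26.71 = 2.25 per hour

2.25 per hour


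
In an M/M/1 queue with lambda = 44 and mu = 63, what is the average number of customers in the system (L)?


rho = 44/63; L = rho/(1-rho) = 2.32

2.32


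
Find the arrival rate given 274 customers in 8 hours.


lambda = total arrivals / time = 274 / 8 = 34.25 per hour

34.25 per hour


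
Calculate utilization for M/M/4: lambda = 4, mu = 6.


rho = lambda/(c*mu) = 4/(4*6) = 0.1667

0.1667


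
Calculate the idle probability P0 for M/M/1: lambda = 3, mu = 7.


P0 = 1 - rho = 1 - 3/7 = 0.5714

0.5714


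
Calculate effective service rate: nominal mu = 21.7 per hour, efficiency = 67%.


Effective rate = mu * efficiency = 21.7 * 0.67 = 14.54 per hour

14.54 per hour


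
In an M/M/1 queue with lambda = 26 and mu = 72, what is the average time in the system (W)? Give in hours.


W = 1/(mu - lambda) = 1/(72 - 26) = 0.0217 hours

0.0217 hours


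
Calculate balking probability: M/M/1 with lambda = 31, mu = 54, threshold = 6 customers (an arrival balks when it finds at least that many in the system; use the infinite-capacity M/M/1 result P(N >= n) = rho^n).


P(N >= 6) = rho^6 = (31/54)^6 = 0.0358

0.0358


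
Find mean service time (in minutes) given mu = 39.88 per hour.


Mean service time = 60/mu = 60/39.88 = 1.5 minutes

1.5 minutes


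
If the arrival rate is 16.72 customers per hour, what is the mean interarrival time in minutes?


Mean interarrival time = 60/lambda = 60/16.72 = 3.59 minutes

3.59 minutes


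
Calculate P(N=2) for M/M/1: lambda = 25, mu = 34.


rho = 25/34; P(n) = (1-rho)*rho^n = (1-25/34)*(25/34)^2 = 0.1431

0.1431


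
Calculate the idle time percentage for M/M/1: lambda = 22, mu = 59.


Idle fraction = (1 - rho) * 100 = (1 - 22/59) * 100 = 62.7%

62.7%


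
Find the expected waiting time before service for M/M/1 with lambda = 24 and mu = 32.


rho = 24/32; Wq = rho/(mu - lambda) = 0.0938 hours

0.0938 hours


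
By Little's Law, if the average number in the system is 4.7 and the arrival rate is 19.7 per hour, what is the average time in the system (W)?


W = L / lambda = 4.7 / 19.7 = 0.2386 hours

0.2386 hours


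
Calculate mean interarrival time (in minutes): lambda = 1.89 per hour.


Mean interarrival time = 60/lambda = 60/1.89 = 31.75 minutes

31.75 minutes


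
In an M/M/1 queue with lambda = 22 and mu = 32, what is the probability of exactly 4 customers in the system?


rho = 22/32; P(n) = (1-rho)*rho^n = (1-22/32)*(22/32)^4 = 0.0698

0.0698


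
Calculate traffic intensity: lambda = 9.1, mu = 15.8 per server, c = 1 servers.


rho = lambda / (c * mu) = 9.1 / (1 * 15.8) = 0.5759

0.5759


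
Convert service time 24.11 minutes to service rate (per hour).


mu = 60 / avg_service_time = 60 / 24.11 = 2.49 per hour

2.49 per hour


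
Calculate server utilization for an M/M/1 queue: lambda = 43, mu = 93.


rho = lambda/mu = 43/93 = 0.4624

0.4624


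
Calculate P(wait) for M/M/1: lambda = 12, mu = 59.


P(wait) = rho = lambda/mu = 12/59 = 0.2034

0.2034


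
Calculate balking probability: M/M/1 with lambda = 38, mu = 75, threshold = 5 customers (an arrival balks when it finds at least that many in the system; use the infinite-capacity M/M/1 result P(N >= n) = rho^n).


P(N >= 5) = rho^5 = (38/75)^5 = 0.0334

0.0334


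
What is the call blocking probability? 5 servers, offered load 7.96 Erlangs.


B(N,A) = (A^N/N!) / sum(A^k/k!, k=0..N) with N=5, A=7.96 = 0.477

0.477


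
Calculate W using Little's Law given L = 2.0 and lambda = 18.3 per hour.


W = L / lambda = 2.0 / 18.3 = 0.1093 hours

0.1093 hours


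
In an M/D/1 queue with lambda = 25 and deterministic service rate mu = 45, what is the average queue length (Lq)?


M/D/1: Lq = rho^2 / (2*(1-rho)) where rho = 25/45; Lq = 0.35

0.35


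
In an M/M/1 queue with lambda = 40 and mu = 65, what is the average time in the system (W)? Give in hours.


W = 1/(mu - lambda) = 1/(65 - 40) = 0.04 hours

0.04 hours


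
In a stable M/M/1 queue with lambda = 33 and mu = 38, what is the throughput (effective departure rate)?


For a stable queue (lambda < mu), throughput = lambda = 33 per hour

33 per hour


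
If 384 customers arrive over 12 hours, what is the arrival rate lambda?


lambda = total arrivals / time = 384 / 12 = 32.0 per hour

32.0 per hour


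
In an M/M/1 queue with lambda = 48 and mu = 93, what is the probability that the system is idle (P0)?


P0 = 1 - rho = 1 - 48/93 = 0.4839

0.4839


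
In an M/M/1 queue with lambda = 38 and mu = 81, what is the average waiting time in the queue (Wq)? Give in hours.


rho = 38/81; Wq = rho/(mu - lambda) = 0.0109 hours

0.0109 hours


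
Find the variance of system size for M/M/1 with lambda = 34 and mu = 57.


rho = 34/57; Var(N) = rho/(1-rho)^2 = 3.66

3.66


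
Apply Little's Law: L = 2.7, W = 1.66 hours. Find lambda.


lambda = L / W = 2.7 / 1.66 = 1.63 per hour

1.63 per hour


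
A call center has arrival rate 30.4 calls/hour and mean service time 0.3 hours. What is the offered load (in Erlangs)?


Offered load a = lambda * E[S] = 30.4 * 0.3 = 9.12 Erlangs

9.12 Erlangs


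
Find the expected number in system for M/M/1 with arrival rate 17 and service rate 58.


rho = 17/58; L = rho/(1-rho) = 0.41

0.41


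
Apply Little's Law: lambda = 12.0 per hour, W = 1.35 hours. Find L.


L = lambda * W = 12.0 * 1.35 = 16.2

16.2


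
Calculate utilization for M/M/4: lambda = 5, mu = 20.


rho = lambda/(c*mu) = 5/(4*20) = 0.0625

0.0625


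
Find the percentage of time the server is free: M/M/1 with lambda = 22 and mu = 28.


Idle fraction = (1 - rho) * 100 = (1 - 22/28) * 100 = 21.4%

21.4%


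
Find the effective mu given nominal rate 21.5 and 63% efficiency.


Effective rate = mu * efficiency = 21.5 * 0.63 = 13.55 per hour

13.55 per hour


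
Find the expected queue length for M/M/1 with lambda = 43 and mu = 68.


rho = 43/68; Lq = rho^2/(1-rho) = 1.09

1.09


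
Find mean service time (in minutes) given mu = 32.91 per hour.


Mean service time = 60/mu = 60/32.91 = 1.82 minutes

1.82 minutes


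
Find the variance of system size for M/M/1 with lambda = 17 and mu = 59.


rho = 17/59; Var(N) = rho/(1-rho)^2 = 0.57

0.57


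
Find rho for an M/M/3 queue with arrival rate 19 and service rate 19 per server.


rho = lambda/(c*mu) = 19/(3*19) = 0.3333

0.3333


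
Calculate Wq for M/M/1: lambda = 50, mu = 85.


rho = 50/85; Wq = rho/(mu - lambda) = 0.0168 hours

0.0168 hours


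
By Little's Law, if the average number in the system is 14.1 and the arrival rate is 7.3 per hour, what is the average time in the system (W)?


W = L / lambda = 14.1 / 7.3 = 1.9315 hours

1.9315 hours


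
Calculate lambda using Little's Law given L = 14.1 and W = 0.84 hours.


lambda = L / W = 14.1 / 0.84 = 16.79 per hour

16.79 per hour


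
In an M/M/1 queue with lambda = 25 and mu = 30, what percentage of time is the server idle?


Idle fraction = (1 - rho) * 100 = (1 - 25/30) * 100 = 16.7%

16.7%


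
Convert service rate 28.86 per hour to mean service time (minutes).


Mean service time = 60/mu = 60/28.86 = 2.08 minutes

2.08 minutes


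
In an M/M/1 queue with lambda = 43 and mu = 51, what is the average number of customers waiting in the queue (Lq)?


rho = 43/51; Lq = rho^2/(1-rho) = 4.53

4.53


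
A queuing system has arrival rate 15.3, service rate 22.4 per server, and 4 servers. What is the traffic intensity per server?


rho = lambda / (c * mu) = 15.3 / (4 * 22.4) = 0.1708

0.1708


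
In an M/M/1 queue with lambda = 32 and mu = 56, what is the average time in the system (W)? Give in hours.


W = 1/(mu - lambda) = 1/(56 - 32) = 0.0417 hours

0.0417 hours


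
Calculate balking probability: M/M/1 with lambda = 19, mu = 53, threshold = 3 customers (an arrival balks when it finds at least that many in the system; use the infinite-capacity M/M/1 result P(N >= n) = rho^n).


P(N >= 3) = rho^3 = (19/53)^3 = 0.0461

0.0461


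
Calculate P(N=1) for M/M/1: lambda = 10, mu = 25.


rho = 10/25; P(n) = (1-rho)*rho^n = (1-10/25)*(10/25)^1 = 0.24

0.24


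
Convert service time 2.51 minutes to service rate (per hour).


mu = 60 / avg_service_time = 60 / 2.51 = 23.9 per hour

23.9 per hour


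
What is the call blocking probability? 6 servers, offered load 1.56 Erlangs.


B(N,A) = (A^N/N!) / sum(A^k/k!, k=0..N) with N=6, A=1.56 = 0.0042

0.0042


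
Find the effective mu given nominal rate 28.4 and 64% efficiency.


Effective rate = mu * efficiency = 28.4 * 0.64 = 18.18 per hour

18.18 per hour


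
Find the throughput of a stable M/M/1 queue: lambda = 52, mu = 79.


For a stable queue (lambda < mu), throughput = lambda = 52 per hour

52 per hour


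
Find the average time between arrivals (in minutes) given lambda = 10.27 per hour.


Mean interarrival time = 60/lambda = 60/10.27 = 5.84 minutes

5.84 minutes


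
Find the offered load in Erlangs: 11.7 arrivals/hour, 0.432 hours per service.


Offered load a = lambda * E[S] = 11.7 * 0.432 = 5.05 Erlangs

5.05 Erlangs


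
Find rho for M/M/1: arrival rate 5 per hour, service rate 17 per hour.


rho = lambda/mu = 5/17 = 0.2941

0.2941


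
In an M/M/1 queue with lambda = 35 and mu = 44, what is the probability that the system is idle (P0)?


P0 = 1 - rho = 1 - 35/44 = 0.2045

0.2045


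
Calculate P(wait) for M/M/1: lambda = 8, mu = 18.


P(wait) = rho = lambda/mu = 8/18 = 0.4444

0.4444


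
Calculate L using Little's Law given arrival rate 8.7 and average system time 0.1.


L = lambda * W = 8.7 * 0.1 = 0.87

0.87


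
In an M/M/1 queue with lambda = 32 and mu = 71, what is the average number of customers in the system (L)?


rho = 32/71; L = rho/(1-rho) = 0.82

0.82


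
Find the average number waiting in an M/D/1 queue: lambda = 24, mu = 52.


M/D/1: Lq = rho^2 / (2*(1-rho)) where rho = 24/52; Lq = 0.2

0.2


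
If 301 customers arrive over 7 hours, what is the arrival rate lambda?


lambda = total arrivals / time = 301 / 7 = 43.0 per hour

43.0 per hour


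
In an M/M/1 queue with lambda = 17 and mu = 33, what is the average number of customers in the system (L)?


rho = 17/33; L = rho/(1-rho) = 1.06

1.06


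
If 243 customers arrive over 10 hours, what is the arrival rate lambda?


lambda = total arrivals / time = 243 / 10 = 24.3 per hour

24.3 per hour


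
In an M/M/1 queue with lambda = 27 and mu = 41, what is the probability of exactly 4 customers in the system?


rho = 27/41; P(n) = (1-rho)*rho^n = (1-27/41)*(27/41)^4 = 0.0642

0.0642


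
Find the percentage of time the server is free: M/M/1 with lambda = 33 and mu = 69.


Idle fraction = (1 - rho) * 100 = (1 - 33/69) * 100 = 52.2%

52.2%


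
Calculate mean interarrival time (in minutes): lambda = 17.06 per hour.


Mean interarrival time = 60/lambda = 60/17.06 = 3.52 minutes

3.52 minutes


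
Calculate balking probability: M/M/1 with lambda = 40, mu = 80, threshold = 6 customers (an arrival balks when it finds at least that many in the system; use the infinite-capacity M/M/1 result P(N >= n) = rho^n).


P(N >= 6) = rho^6 = (40/80)^6 = 0.0156

0.0156


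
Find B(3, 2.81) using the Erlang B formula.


B(N,A) = (A^N/N!) / sum(A^k/k!, k=0..N) with N=3, A=2.81 = 0.3228

0.3228


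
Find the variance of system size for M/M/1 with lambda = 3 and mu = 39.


rho = 3/39; Var(N) = rho/(1-rho)^2 = 0.09

0.09


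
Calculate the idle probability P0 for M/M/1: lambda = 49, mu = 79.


P0 = 1 - rho = 1 - 49/79 = 0.3797

0.3797


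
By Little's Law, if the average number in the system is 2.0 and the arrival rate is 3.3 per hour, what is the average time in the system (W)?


W = L / lambda = 2.0 / 3.3 = 0.6061 hours

0.6061 hours


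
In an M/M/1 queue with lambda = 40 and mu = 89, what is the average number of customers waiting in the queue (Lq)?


rho = 40/89; Lq = rho^2/(1-rho) = 0.37

0.37


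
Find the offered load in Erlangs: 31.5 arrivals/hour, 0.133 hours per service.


Offered load a = lambda * E[S] = 31.5 * 0.133 = 4.19 Erlangs

4.19 Erlangs


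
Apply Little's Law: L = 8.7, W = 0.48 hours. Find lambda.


lambda = L / W = 8.7 / 0.48 = 18.13 per hour

18.13 per hour


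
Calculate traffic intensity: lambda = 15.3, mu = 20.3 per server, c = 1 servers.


rho = lambda / (c * mu) = 15.3 / (1 * 20.3) = 0.7537

0.7537


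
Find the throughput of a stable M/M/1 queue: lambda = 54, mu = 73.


For a stable queue (lambda < mu), throughput = lambda = 54 per hour

54 per hour


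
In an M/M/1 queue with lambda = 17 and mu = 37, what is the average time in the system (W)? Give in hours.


W = 1/(mu - lambda) = 1/(37 - 17) = 0.05 hours

0.05 hours


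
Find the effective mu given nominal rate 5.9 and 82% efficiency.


Effective rate = mu * efficiency = 5.9 * 0.82 = 4.84 per hour

4.84 per hour


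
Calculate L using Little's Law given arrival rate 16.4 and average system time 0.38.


L = lambda * W = 16.4 * 0.38 = 6.23

6.23


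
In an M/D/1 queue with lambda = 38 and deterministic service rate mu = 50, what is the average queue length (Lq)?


M/D/1: Lq = rho^2 / (2*(1-rho)) where rho = 38/50; Lq = 1.2

1.2


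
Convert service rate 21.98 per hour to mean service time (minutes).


Mean service time = 60/mu = 60/21.98 = 2.73 minutes

2.73 minutes


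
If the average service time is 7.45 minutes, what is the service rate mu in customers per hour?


mu = 60 / avg_service_time = 60 / 7.45 = 8.05 per hour

8.05 per hour


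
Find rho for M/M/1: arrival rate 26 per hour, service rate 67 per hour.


rho = lambda/mu = 26/67 = 0.3881

0.3881


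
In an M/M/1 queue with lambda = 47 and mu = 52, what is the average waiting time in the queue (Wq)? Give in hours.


rho = 47/52; Wq = rho/(mu - lambda) = 0.1808 hours

0.1808 hours


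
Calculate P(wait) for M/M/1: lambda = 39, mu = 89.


P(wait) = rho = lambda/mu = 39/89 = 0.4382

0.4382


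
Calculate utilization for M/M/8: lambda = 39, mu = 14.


rho = lambda/(c*mu) = 39/(8*14) = 0.3482

0.3482


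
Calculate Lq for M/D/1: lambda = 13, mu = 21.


M/D/1: Lq = rho^2 / (2*(1-rho)) where rho = 13/21; Lq = 0.5

0.5


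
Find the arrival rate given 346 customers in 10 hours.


lambda = total arrivals / time = 346 / 10 = 34.6 per hour

34.6 per hour


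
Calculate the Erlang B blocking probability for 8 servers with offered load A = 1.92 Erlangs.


B(N,A) = (A^N/N!) / sum(A^k/k!, k=0..N) with N=8, A=1.92 = 0.0007

0.0007


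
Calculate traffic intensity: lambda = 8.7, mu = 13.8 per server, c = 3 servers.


rho = lambda / (c * mu) = 8.7 / (3 * 13.8) = 0.2101

0.2101


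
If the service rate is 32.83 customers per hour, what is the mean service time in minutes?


Mean service time = 60/mu = 60/32.83 = 1.83 minutes

1.83 minutes


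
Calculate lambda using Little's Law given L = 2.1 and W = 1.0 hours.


lambda = L / W = 2.1 / 1.0 = 2.1 per hour

2.1 per hour


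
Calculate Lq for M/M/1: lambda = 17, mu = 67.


rho = 17/67; Lq = rho^2/(1-rho) = 0.09

0.09


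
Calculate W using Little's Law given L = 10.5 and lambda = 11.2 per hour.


W = L / lambda = 10.5 / 11.2 = 0.9375 hours

0.9375 hours


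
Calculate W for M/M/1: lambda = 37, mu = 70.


W = 1/(mu - lambda) = 1/(70 - 37) = 0.0303 hours

0.0303 hours


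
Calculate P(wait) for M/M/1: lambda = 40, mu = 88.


P(wait) = rho = lambda/mu = 40/88 = 0.4545

0.4545


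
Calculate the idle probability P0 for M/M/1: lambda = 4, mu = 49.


P0 = 1 - rho = 1 - 4/49 = 0.9184

0.9184


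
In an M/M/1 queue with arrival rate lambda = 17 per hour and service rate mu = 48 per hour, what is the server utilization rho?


rho = lambda/mu = 17/48 = 0.3542

0.3542


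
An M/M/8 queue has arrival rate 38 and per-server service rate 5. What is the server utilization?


rho = lambda/(c*mu) = 38/(8*5) = 0.95

0.95


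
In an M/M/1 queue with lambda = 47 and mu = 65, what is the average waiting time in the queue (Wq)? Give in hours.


rho = 47/65; Wq = rho/(mu - lambda) = 0.0402 hours

0.0402 hours


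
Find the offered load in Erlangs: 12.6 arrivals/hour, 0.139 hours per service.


Offered load a = lambda * E[S] = 12.6 * 0.139 = 1.75 Erlangs

1.75 Erlangs


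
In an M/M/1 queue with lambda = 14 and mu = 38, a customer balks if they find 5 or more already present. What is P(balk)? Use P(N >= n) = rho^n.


P(N >= 5) = rho^5 = (14/38)^5 = 0.0068

0.0068


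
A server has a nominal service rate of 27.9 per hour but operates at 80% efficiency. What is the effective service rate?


Effective rate = mu * efficiency = 27.9 * 0.8 = 22.32 per hour

22.32 per hour


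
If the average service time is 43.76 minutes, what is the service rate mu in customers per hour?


mu = 60 / avg_service_time = 60 / 43.76 = 1.37 per hour

1.37 per hour


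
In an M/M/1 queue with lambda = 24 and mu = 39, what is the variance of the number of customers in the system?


rho = 24/39; Var(N) = rho/(1-rho)^2 = 4.16

4.16


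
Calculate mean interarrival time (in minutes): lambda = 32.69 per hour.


Mean interarrival time = 60/lambda = 60/32.69 = 1.84 minutes

1.84 minutes


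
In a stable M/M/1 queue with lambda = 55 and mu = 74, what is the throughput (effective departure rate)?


For a stable queue (lambda < mu), throughput = lambda = 55 per hour

55 per hour


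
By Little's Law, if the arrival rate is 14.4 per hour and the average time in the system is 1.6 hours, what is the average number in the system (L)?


L = lambda * W = 14.4 * 1.6 = 23.04

23.04


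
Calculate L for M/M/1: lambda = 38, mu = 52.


rho = 38/52; L = rho/(1-rho) = 2.71

2.71


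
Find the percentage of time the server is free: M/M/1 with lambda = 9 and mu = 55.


Idle fraction = (1 - rho) * 100 = (1 - 9/55) * 100 = 83.6%

83.6%


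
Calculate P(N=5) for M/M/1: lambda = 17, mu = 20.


rho = 17/20; P(n) = (1-rho)*rho^n = (1-17/20)*(17/20)^5 = 0.0666

0.0666


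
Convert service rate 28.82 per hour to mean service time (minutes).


Mean service time = 60/mu = 60/28.82 = 2.08 minutes

2.08 minutes


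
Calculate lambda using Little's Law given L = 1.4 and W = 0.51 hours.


lambda = L / W = 1.4 / 0.51 = 2.75 per hour

2.75 per hour


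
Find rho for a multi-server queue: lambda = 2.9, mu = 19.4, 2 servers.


rho = lambda / (c * mu) = 2.9 / (2 * 19.4) = 0.0747

0.0747


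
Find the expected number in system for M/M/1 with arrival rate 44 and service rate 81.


rho = 44/81; L = rho/(1-rho) = 1.19

1.19


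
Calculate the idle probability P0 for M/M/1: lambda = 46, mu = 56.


P0 = 1 - rho = 1 - 46/56 = 0.1786

0.1786


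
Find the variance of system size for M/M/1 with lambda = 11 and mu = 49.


rho = 11/49; Var(N) = rho/(1-rho)^2 = 0.37

0.37


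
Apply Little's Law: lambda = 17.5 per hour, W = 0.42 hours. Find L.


L = lambda * W = 17.5 * 0.42 = 7.35

7.35


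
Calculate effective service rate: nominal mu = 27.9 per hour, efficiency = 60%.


Effective rate = mu * efficiency = 27.9 * 0.6 = 16.74 per hour

16.74 per hour


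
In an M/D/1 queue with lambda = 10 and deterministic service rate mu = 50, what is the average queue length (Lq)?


M/D/1: Lq = rho^2 / (2*(1-rho)) where rho = 10/50; Lq = 0.03

0.03


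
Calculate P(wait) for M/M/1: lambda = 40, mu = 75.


P(wait) = rho = lambda/mu = 40/75 = 0.5333

0.5333


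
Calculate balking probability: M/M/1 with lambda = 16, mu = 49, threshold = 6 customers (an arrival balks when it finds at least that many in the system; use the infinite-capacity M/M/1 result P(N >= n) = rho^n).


P(N >= 6) = rho^6 = (16/49)^6 = 0.0012

0.0012


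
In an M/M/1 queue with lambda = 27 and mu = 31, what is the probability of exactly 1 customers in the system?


rho = 27/31; P(n) = (1-rho)*rho^n = (1-27/31)*(27/31)^1 = 0.1124

0.1124


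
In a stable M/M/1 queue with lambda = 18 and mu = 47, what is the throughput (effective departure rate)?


For a stable queue (lambda < mu), throughput = lambda = 18 per hour

18 per hour


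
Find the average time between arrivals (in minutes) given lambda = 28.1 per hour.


Mean interarrival time = 60/lambda = 60/28.1 = 2.14 minutes

2.14 minutes


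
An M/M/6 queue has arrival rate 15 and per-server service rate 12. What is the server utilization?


rho = lambda/(c*mu) = 15/(6*12) = 0.2083

0.2083


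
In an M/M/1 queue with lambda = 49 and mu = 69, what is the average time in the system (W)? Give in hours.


W = 1/(mu - lambda) = 1/(69 - 49) = 0.05 hours

0.05 hours


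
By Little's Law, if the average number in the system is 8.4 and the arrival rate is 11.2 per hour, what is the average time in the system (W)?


W = L / lambda = 8.4 / 11.2 = 0.75 hours

0.75 hours


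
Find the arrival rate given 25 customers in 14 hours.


lambda = total arrivals / time = 25 / 14 = 1.79 per hour

1.79 per hour


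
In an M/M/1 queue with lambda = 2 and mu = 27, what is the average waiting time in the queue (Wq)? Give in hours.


rho = 2/27; Wq = rho/(mu - lambda) = 0.003 hours

0.003 hours


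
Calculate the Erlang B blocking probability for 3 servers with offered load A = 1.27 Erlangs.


B(N,A) = (A^N/N!) / sum(A^k/k!, k=0..N) with N=3, A=1.27 = 0.0999

0.0999


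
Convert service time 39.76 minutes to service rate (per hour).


mu = 60 / avg_service_time = 60 / 39.76 = 1.51 per hour

1.51 per hour


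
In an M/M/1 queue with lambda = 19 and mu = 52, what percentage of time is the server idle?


Idle fraction = (1 - rho) * 100 = (1 - 19/52) * 100 = 63.5%

63.5%


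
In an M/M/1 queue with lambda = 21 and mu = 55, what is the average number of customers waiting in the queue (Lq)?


rho = 21/55; Lq = rho^2/(1-rho) = 0.24

0.24


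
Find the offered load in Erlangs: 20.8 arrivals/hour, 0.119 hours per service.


Offered load a = lambda * E[S] = 20.8 * 0.119 = 2.48 Erlangs

2.48 Erlangs


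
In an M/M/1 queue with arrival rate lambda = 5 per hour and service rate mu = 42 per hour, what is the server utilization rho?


rho = lambda/mu = 5/42 = 0.119

0.119


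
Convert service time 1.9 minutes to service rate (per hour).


mu = 60 / avg_service_time = 60 / 1.9 = 31.58 per hour

31.58 per hour


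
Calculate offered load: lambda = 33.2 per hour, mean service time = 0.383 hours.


Offered load a = lambda * E[S] = 33.2 * 0.383 = 12.72 Erlangs

12.72 Erlangs


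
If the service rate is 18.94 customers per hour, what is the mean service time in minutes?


Mean service time = 60/mu = 60/18.94 = 3.17 minutes

3.17 minutes


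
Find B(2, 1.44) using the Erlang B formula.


B(N,A) = (A^N/N!) / sum(A^k/k!, k=0..N) with N=2, A=1.44 = 0.2982

0.2982


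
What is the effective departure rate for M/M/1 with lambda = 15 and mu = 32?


For a stable queue (lambda < mu), throughput = lambda = 15 per hour

15 per hour


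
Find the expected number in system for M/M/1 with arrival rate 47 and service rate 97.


rho = 47/97; L = rho/(1-rho) = 0.94

0.94


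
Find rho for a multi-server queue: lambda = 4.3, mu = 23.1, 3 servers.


rho = lambda / (c * mu) = 4.3 / (3 * 23.1) = 0.062

0.062


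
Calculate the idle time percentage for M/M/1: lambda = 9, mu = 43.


Idle fraction = (1 - rho) * 100 = (1 - 9/43) * 100 = 79.1%

79.1%


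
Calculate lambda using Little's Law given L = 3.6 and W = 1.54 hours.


lambda = L / W = 3.6 / 1.54 = 2.34 per hour

2.34 per hour


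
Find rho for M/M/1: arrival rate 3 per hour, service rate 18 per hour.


rho = lambda/mu = 3/18 = 0.1667

0.1667


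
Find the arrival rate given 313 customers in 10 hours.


lambda = total arrivals / time = 313 / 10 = 31.3 per hour

31.3 per hour


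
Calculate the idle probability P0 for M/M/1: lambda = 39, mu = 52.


P0 = 1 - rho = 1 - 39/52 = 0.25

0.25


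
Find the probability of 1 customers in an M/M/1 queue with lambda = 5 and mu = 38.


rho = 5/38; P(n) = (1-rho)*rho^n = (1-5/38)*(5/38)^1 = 0.1143

0.1143


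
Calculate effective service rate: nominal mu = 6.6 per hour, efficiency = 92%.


Effective rate = mu * efficiency = 6.6 * 0.92 = 6.07 per hour

6.07 per hour


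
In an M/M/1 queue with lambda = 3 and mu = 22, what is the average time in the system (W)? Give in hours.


W = 1/(mu - lambda) = 1/(22 - 3) = 0.0526 hours

0.0526 hours


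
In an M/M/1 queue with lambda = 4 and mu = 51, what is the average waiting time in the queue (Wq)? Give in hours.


rho = 4/51; Wq = rho/(mu - lambda) = 0.0017 hours

0.0017 hours


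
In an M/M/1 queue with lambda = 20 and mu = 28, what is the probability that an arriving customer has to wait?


P(wait) = rho = lambda/mu = 20/28 = 0.7143

0.7143


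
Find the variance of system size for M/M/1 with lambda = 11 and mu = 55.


rho = 11/55; Var(N) = rho/(1-rho)^2 = 0.31

0.31


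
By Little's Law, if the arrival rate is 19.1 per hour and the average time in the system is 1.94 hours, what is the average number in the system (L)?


L = lambda * W = 19.1 * 1.94 = 37.05

37.05


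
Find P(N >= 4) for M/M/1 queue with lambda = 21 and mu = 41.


P(N >= 4) = rho^4 = (21/41)^4 = 0.0688

0.0688


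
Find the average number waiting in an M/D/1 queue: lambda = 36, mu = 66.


M/D/1: Lq = rho^2 / (2*(1-rho)) where rho = 36/66; Lq = 0.33

0.33


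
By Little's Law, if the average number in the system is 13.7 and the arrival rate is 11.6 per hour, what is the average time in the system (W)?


W = L / lambda = 13.7 / 11.6 = 1.181 hours

1.181 hours


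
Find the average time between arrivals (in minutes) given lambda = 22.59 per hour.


Mean interarrival time = 60/lambda = 60/22.59 = 2.66 minutes

2.66 minutes


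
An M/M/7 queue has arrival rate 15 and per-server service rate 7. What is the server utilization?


rho = lambda/(c*mu) = 15/(7*7) = 0.3061

0.3061


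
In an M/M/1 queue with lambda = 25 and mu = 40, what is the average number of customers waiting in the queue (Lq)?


rho = 25/40; Lq = rho^2/(1-rho) = 1.04

1.04


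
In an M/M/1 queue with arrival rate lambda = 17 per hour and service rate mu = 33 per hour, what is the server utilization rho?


rho = lambda/mu = 17/33 = 0.5152

0.5152


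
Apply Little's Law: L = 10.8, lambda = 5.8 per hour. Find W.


W = L / lambda = 10.8 / 5.8 = 1.8621 hours

1.8621 hours


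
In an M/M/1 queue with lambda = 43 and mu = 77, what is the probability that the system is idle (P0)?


P0 = 1 - rho = 1 - 43/77 = 0.4416

0.4416


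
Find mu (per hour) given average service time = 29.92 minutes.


mu = 60 / avg_service_time = 60 / 29.92 = 2.01 per hour

2.01 per hour


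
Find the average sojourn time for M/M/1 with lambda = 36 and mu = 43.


W = 1/(mu - lambda) = 1/(43 - 36) = 0.1429 hours

0.1429 hours


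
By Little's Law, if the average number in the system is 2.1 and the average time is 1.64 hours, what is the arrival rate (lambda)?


lambda = L / W = 2.1 / 1.64 = 1.28 per hour

1.28 per hour


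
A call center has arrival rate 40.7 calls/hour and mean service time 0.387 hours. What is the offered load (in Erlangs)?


Offered load a = lambda * E[S] = 40.7 * 0.387 = 15.75 Erlangs

15.75 Erlangs


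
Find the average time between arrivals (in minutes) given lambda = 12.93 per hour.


Mean interarrival time = 60/lambda = 60/12.93 = 4.64 minutes

4.64 minutes


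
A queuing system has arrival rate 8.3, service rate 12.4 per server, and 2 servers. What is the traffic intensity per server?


rho = lambda / (c * mu) = 8.3 / (2 * 12.4) = 0.3347

0.3347


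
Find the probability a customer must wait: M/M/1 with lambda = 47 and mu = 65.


P(wait) = rho = lambda/mu = 47/65 = 0.7231

0.7231


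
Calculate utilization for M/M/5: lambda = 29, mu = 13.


rho = lambda/(c*mu) = 29/(5*13) = 0.4462

0.4462


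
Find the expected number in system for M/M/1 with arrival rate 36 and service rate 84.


rho = 36/84; L = rho/(1-rho) = 0.75

0.75


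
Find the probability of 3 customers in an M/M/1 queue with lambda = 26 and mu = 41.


rho = 26/41; P(n) = (1-rho)*rho^n = (1-26/41)*(26/41)^3 = 0.0933

0.0933


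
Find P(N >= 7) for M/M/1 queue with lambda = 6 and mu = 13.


P(N >= 7) = rho^7 = (6/13)^7 = 0.0045

0.0045


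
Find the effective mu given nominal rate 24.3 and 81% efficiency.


Effective rate = mu * efficiency = 24.3 * 0.81 = 19.68 per hour

19.68 per hour


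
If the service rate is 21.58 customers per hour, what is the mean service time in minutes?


Mean service time = 60/mu = 60/21.58 = 2.78 minutes

2.78 minutes


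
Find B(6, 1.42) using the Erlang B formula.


B(N,A) = (A^N/N!) / sum(A^k/k!, k=0..N) with N=6, A=1.42 = 0.0028

0.0028


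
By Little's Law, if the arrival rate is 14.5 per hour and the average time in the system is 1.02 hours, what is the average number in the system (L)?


L = lambda * W = 14.5 * 1.02 = 14.79

14.79


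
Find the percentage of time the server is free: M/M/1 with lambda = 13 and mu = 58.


Idle fraction = (1 - rho) * 100 = (1 - 13/58) * 100 = 77.6%

77.6%


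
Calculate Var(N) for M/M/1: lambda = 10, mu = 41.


rho = 10/41; Var(N) = rho/(1-rho)^2 = 0.43

0.43


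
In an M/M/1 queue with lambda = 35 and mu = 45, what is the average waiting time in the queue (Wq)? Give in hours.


rho = 35/45; Wq = rho/(mu - lambda) = 0.0778 hours

0.0778 hours


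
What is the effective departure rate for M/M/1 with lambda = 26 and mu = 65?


For a stable queue (lambda < mu), throughput = lambda = 26 per hour

26 per hour


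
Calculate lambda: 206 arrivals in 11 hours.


lambda = total arrivals / time = 206 / 11 = 18.73 per hour

18.73 per hour


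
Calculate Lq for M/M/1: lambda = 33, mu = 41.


rho = 33/41; Lq = rho^2/(1-rho) = 3.32

3.32


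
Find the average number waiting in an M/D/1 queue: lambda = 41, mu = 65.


M/D/1: Lq = rho^2 / (2*(1-rho)) where rho = 41/65; Lq = 0.54

0.54


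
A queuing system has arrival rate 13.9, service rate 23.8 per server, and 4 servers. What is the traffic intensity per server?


rho = lambda / (c * mu) = 13.9 / (4 * 23.8) = 0.146

0.146


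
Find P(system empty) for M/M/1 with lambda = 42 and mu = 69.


P0 = 1 - rho = 1 - 42/69 = 0.3913

0.3913


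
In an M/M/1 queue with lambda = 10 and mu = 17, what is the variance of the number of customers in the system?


rho = 10/17; Var(N) = rho/(1-rho)^2 = 3.47

3.47


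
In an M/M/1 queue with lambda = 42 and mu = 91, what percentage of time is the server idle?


Idle fraction = (1 - rho) * 100 = (1 - 42/91) * 100 = 53.8%

53.8%


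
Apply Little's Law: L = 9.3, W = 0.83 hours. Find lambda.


lambda = L / W = 9.3 / 0.83 = 11.2 per hour

11.2 per hour


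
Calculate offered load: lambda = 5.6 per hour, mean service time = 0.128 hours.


Offered load a = lambda * E[S] = 5.6 * 0.128 = 0.72 Erlangs

0.72 Erlangs


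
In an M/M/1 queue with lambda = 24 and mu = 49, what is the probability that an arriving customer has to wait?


P(wait) = rho = lambda/mu = 24/49 = 0.4898

0.4898


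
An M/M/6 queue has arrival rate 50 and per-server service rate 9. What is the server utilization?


rho = lambda/(c*mu) = 50/(6*9) = 0.9259

0.9259


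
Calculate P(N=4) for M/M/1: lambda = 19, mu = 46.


rho = 19/46; P(n) = (1-rho)*rho^n = (1-19/46)*(19/46)^4 = 0.0171

0.0171


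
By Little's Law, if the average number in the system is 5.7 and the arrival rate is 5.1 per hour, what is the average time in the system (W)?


W = L / lambda = 5.7 / 5.1 = 1.1176 hours

1.1176 hours


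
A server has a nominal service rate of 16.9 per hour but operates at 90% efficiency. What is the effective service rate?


Effective rate = mu * efficiency = 16.9 * 0.9 = 15.21 per hour

15.21 per hour


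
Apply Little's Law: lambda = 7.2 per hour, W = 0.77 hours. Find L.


L = lambda * W = 7.2 * 0.77 = 5.54

5.54


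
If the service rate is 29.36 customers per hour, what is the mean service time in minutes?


Mean service time = 60/mu = 60/29.36 = 2.04 minutes

2.04 minutes


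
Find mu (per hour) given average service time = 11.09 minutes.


mu = 60 / avg_service_time = 60 / 11.09 = 5.41 per hour

5.41 per hour


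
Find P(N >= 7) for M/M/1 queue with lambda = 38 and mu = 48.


P(N >= 7) = rho^7 = (38/48)^7 = 0.1949

0.1949


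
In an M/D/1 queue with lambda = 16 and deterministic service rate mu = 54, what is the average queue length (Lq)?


M/D/1: Lq = rho^2 / (2*(1-rho)) where rho = 16/54; Lq = 0.06

0.06


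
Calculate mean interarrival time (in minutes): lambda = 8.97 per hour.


Mean interarrival time = 60/lambda = 60/8.97 = 6.69 minutes

6.69 minutes


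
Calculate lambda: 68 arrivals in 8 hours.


lambda = total arrivals / time = 68 / 8 = 8.5 per hour

8.5 per hour


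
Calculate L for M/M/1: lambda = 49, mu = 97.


rho = 49/97; L = rho/(1-rho) = 1.02

1.02


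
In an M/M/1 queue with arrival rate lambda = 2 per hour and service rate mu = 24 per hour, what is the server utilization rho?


rho = lambda/mu = 2/24 = 0.0833

0.0833


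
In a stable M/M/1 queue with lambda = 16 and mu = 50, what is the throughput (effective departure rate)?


For a stable queue (lambda < mu), throughput = lambda = 16 per hour

16 per hour


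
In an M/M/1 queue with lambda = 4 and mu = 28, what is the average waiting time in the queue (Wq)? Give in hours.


rho = 4/28; Wq = rho/(mu - lambda) = 0.006 hours

0.006 hours


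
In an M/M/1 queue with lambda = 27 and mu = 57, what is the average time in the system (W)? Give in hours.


W = 1/(mu - lambda) = 1/(57 - 27) = 0.0333 hours

0.0333 hours


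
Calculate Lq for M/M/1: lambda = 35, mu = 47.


rho = 35/47; Lq = rho^2/(1-rho) = 2.17

2.17


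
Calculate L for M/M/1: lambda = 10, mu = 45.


rho = 10/45; L = rho/(1-rho) = 0.29

0.29


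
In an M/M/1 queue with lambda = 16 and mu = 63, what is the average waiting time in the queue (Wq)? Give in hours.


rho = 16/63; Wq = rho/(mu - lambda) = 0.0054 hours

0.0054 hours


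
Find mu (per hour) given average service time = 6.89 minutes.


mu = 60 / avg_service_time = 60 / 6.89 = 8.71 per hour

8.71 per hour


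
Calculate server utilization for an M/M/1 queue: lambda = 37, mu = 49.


rho = lambda/mu = 37/49 = 0.7551

0.7551


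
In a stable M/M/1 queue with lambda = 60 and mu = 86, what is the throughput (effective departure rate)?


For a stable queue (lambda < mu), throughput = lambda = 60 per hour

60 per hour


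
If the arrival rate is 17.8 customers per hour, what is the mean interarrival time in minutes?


Mean interarrival time = 60/lambda = 60/17.8 = 3.37 minutes

3.37 minutes


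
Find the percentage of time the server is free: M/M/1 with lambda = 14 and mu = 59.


Idle fraction = (1 - rho) * 100 = (1 - 14/59) * 100 = 76.3%

76.3%


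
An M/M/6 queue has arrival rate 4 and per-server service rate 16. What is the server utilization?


rho = lambda/(c*mu) = 4/(6*16) = 0.0417

0.0417


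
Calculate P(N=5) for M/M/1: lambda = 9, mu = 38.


rho = 9/38; P(n) = (1-rho)*rho^n = (1-9/38)*(9/38)^5 = 0.0006

0.0006


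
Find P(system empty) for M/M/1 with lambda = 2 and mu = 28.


P0 = 1 - rho = 1 - 2/28 = 0.9286

0.9286


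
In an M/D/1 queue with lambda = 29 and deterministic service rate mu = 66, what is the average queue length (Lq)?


M/D/1: Lq = rho^2 / (2*(1-rho)) where rho = 29/66; Lq = 0.17

0.17


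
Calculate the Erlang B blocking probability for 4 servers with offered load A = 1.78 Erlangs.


B(N,A) = (A^N/N!) / sum(A^k/k!, k=0..N) with N=4, A=1.78 = 0.0731

0.0731


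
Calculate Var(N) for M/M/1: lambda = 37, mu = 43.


rho = 37/43; Var(N) = rho/(1-rho)^2 = 44.19

44.19


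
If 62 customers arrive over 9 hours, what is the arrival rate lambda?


lambda = total arrivals / time = 62 / 9 = 6.89 per hour

6.89 per hour


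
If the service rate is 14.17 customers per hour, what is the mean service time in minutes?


Mean service time = 60/mu = 60/14.17 = 4.23 minutes

4.23 minutes


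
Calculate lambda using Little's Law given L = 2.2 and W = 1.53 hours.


lambda = L / W = 2.2 / 1.53 = 1.44 per hour

1.44 per hour


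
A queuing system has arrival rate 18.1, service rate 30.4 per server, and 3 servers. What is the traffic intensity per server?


rho = lambda / (c * mu) = 18.1 / (3 * 30.4) = 0.1985

0.1985


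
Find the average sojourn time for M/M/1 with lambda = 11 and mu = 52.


W = 1/(mu - lambda) = 1/(52 - 11) = 0.0244 hours

0.0244 hours


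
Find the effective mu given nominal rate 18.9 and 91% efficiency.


Effective rate = mu * efficiency = 18.9 * 0.91 = 17.2 per hour

17.2 per hour


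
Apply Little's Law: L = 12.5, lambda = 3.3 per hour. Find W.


W = L / lambda = 12.5 / 3.3 = 3.7879 hours

3.7879 hours


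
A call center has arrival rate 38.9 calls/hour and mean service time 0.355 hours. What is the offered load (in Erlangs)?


Offered load a = lambda * E[S] = 38.9 * 0.355 = 13.81 Erlangs

13.81 Erlangs


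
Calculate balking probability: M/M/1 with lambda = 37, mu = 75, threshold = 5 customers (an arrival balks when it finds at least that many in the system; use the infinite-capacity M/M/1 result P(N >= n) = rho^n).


P(N >= 5) = rho^5 = (37/75)^5 = 0.0292

0.0292
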